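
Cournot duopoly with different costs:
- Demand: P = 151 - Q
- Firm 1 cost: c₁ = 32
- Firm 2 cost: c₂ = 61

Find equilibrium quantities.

q₁* = 49.33, q₂* = 20.33

Work:
Reaction: q₁ = (151 - 32 - q₂)/2
Reaction: q₂ = (151 - 61 - q₁)/2
Solve simultaneously:
q₁* = (151 - 2×32 + 61)/3 = 49.33
q₂* = (151 - 2×61 + 32)/3 = 20.33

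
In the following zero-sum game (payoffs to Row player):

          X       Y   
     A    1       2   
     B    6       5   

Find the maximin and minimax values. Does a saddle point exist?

Maximin = 5, Minimax = 5, Saddle: True

Work:
Row minimums: [1, 5] → maximin = 5
Column maximums: [6, 5] → minimax = 5
Saddle point exists! Game value = 5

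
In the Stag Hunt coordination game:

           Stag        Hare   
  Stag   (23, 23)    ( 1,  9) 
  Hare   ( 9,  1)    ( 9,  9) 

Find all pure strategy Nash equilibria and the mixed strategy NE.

Pure NE: (Stag, Stag) and (Hare, Hare); Mixed NE: p = 0.3636, q = 0.3636

Work:
Check pure NE:
(Stag, Stag): (23, 23) - no unilateral deviation beneficial
(Hare, Hare): (9, 9) - no unilateral deviation beneficial
Mixed NE: P1 plays Stag with p = 0.3636, P2 plays Stag with q = 0.3636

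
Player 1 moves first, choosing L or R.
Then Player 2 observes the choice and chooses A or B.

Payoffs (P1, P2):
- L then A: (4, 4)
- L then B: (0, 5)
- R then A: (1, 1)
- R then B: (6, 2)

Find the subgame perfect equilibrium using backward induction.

P1 plays R, P2 plays B after L and B after R; Payoff (6, 2)

Work:
Backward induction:
After L: P2 chooses B → P1 gets 0
After R: P2 chooses B → P1 gets 6
P1 chooses R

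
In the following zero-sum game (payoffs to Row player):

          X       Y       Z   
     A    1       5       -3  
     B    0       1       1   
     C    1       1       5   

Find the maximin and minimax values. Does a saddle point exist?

Maximin = 1, Minimax = 1, Saddle: True

Work:
Row minimums: [-3, 0, 1] → maximin = 1
Column maximums: [1, 5, 5] → minimax = 1
Saddle point exists! Game value = 1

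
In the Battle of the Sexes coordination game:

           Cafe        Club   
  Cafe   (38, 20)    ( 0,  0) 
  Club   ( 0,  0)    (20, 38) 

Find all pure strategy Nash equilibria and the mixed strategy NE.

Pure NE: (Cafe, Cafe) and (Club, Club); Mixed NE: p = 0.6552, q = 0.3448

Work:
Check pure NE:
(Cafe, Cafe): (38, 20) - no unilateral deviation beneficial
(Club, Club): (20, 38) - no unilateral deviation beneficial
Mixed NE: P1 plays Cafe with p = 0.6552, P2 plays Cafe with q = 0.3448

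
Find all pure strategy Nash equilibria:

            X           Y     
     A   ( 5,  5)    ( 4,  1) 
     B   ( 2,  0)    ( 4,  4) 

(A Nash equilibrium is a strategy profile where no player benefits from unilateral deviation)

Nash equilibrium: (A, X), (B, Y)

Work:
Best responses:
  P1 vs X: payoffs [5, 2] → best response A (payoff 5)
  P1 vs Y: payoffs [4, 4] → best response A/B (payoff 4)
  P2 vs A: payoffs [5, 1] → best response X (payoff 5)
  P2 vs B: payoffs [0, 4] → best response Y (payoff 4)
Mutual best responses: (A,X), (B,Y) → Nash equilibria.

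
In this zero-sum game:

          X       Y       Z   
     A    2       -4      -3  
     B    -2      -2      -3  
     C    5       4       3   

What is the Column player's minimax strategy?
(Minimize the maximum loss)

Column should play Z, value = 3

Work:
Column player minimizes Row's maximum payoff:
Column X: max payoff to Row = 5
Column Y: max payoff to Row = 4
Column Z: max payoff to Row = 3
Minimum is 3, achieved by column Z.
Minimax strategy: Z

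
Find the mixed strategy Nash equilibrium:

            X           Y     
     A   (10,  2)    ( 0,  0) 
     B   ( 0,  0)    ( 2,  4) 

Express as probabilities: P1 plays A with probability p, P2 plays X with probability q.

p = 0.6667, q = 0.1667

Work:
Find probabilities that make opponent indifferent:
P2 chooses q to make P1 indifferent between A and B
P1 chooses p to make P2 indifferent between X and Y
Mixed NE: P1 plays (A: 0.6667, B: 0.3333), P2 plays (X: 0.1667, Y: 0.8333)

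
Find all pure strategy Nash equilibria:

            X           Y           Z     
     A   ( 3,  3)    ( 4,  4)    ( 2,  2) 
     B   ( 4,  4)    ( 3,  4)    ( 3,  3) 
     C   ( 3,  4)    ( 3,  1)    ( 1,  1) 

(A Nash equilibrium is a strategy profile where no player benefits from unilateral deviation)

Nash equilibrium: (A, Y), (B, X)

Work:
Best responses:
  P1 vs X: payoffs [3, 4, 3] → best response B (payoff 4)
  P1 vs Y: payoffs [4, 3, 3] → best response A (payoff 4)
  P1 vs Z: payoffs [2, 3, 1] → best response B (payoff 3)
  P2 vs A: payoffs [3, 4, 2] → best response Y (payoff 4)
  P2 vs B: payoffs [4, 4, 3] → best response X/Y (payoff 4)
  P2 vs C: payoffs [4, 1, 1] → best response X (payoff 4)
Mutual best responses: (A,Y), (B,X) → Nash equilibria.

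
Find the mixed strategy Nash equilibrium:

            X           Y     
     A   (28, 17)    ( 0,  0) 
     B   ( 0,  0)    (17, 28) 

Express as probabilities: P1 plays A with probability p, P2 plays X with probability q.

p = 0.6222, q = 0.3778

Work:
Find probabilities that make opponent indifferent:
P2 chooses q to make P1 indifferent between A and B
P1 chooses p to make P2 indifferent between X and Y
Mixed NE: P1 plays (A: 0.6222, B: 0.3778), P2 plays (X: 0.3778, Y: 0.6222)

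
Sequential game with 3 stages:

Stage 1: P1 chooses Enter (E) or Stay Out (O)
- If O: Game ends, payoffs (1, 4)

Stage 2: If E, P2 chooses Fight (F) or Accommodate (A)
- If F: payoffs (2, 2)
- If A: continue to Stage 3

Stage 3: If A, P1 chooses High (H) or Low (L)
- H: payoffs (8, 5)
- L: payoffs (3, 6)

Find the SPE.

SPE: (E, A, H); Outcome (8, 5)

Work:
Stage 3: P1 chooses H (8 vs 3)
Stage 2: P2: F->2, A->5 (anticipating H). Choose A
Stage 1: P1: O->1, E->8 (anticipating A, H). Choose E
SPE path: E -> A -> H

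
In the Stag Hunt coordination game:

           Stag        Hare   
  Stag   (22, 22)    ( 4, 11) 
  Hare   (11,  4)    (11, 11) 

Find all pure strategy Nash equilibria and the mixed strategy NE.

Pure NE: (Stag, Stag) and (Hare, Hare); Mixed NE: p = 0.3889, q = 0.3889

Work:
Check pure NE:
(Stag, Stag): (22, 22) - no unilateral deviation beneficial
(Hare, Hare): (11, 11) - no unilateral deviation beneficial
Mixed NE: P1 plays Stag with p = 0.3889, P2 plays Stag with q = 0.3889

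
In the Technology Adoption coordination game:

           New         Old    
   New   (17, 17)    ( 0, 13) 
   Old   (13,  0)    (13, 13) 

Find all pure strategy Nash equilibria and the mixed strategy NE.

Pure NE: (New, New) and (Old, Old); Mixed NE: p = 0.7647, q = 0.7647

Work:
Check pure NE:
(New, New): (17, 17) - no unilateral deviation beneficial
(Old, Old): (13, 13) - no unilateral deviation beneficial
Mixed NE: P1 plays New with p = 0.7647, P2 plays New with q = 0.7647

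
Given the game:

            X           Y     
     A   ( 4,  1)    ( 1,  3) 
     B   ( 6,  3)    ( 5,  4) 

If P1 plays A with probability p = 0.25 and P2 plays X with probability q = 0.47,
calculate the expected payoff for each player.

E[P1] = 4.705, E[P2] = 3.1625

Work:
E[P1] = p·q·π₁(A,X) + p·(1-q)·π₁(A,Y) + (1-p)·q·π₁(B,X) + (1-p)·(1-q)·π₁(B,Y)
= 0.25·0.47·4 + 0.25·0.53·1 + 0.75·0.47·6 + 0.75·0.53·5
= 4.705

E[P2] = 3.1625 (similar calculation)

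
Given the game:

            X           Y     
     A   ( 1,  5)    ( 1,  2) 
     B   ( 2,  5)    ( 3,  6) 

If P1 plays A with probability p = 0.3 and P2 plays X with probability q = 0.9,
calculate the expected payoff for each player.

E[P1] = 1.77, E[P2] = 4.98

Work:
E[P1] = p·q·π₁(A,X) + p·(1-q)·π₁(A,Y) + (1-p)·q·π₁(B,X) + (1-p)·(1-q)·π₁(B,Y)
= 0.3·0.9·1 + 0.3·0.1·1 + 0.7·0.9·2 + 0.7·0.1·3
= 1.77

E[P2] = 4.98 (similar calculation)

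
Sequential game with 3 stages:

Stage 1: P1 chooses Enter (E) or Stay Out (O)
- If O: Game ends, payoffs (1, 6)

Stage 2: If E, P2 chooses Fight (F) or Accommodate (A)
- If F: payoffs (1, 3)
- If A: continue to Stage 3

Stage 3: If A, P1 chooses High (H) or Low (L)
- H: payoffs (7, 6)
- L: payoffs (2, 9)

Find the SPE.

SPE: (E, A, H); Outcome (7, 6)

Work:
Stage 3: P1 chooses H (7 vs 2)
Stage 2: P2: F->3, A->6 (anticipating H). Choose A
Stage 1: P1: O->1, E->7 (anticipating A, H). Choose E
SPE path: E -> A -> H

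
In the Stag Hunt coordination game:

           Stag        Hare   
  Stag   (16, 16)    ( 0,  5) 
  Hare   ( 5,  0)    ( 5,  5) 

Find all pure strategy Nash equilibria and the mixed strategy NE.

Pure NE: (Stag, Stag) and (Hare, Hare); Mixed NE: p = 0.3125, q = 0.3125

Work:
Check pure NE:
(Stag, Stag): (16, 16) - no unilateral deviation beneficial
(Hare, Hare): (5, 5) - no unilateral deviation beneficial
Mixed NE: P1 plays Stag with p = 0.3125, P2 plays Stag with q = 0.3125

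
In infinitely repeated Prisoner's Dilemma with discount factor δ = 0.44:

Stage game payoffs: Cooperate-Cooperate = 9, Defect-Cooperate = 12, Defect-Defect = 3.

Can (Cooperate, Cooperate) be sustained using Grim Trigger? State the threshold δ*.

δ* = 0.3333; since δ = 0.44 ≥ 0.3333, cooperation can be sustained

Work:
For Grim Trigger:
Cooperate forever: 9/(1-δ)
Defect then punished: 12 + 3·δ/(1-δ)
Need: 9/(1-δ) ≥ 12 + 3·δ/(1-δ)
Solving: δ ≥ (T-R)/(T-P) = (12-9)/(12-3) = 0.3333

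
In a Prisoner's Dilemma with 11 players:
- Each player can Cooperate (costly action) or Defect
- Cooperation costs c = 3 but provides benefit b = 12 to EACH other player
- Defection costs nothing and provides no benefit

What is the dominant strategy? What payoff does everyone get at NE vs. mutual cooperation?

Dominant: Defect; NE payoff = 0; Coop payoff = 117

Work:
Defect dominates (saves cost c = 3, benefit to others is external)
NE: All defect → everyone gets 0
If all cooperate: each receives (10)×12 - 3 = 117
Social dilemma: 117 > 0 but NE gives 0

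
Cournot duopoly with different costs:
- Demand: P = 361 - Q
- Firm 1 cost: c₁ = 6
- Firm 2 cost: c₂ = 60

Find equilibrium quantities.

q₁* = 136.33, q₂* = 82.33

Work:
Reaction: q₁ = (361 - 6 - q₂)/2
Reaction: q₂ = (361 - 60 - q₁)/2
Solve simultaneously:
q₁* = (361 - 2×6 + 60)/3 = 136.33
q₂* = (361 - 2×60 + 6)/3 = 82.33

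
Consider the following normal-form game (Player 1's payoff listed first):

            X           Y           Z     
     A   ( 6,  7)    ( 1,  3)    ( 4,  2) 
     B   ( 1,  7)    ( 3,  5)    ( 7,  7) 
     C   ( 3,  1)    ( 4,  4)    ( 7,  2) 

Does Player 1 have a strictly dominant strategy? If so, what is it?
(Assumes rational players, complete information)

No strictly dominant strategy exists for Player 1

Work:
A strategy strictly dominates another if it gives a strictly higher payoff against every opponent action. Compare each pair of P1's strategies column-by-column:
  A vs B: [6 vs 1, 1 vs 3, 4 vs 7] → A does not strictly dominate B (column Y: 1 ≤ 3)
  A vs C: [6 vs 3, 1 vs 4, 4 vs 7] → A does not strictly dominate C (column Y: 1 ≤ 4)
  B vs A: [1 vs 6, 3 vs 1, 7 vs 4] → B does not strictly dominate A (column X: 1 ≤ 6)
  B vs C: [1 vs 3, 3 vs 4, 7 vs 7] → B does not strictly dominate C (column X: 1 ≤ 3)
  C vs A: [3 vs 6, 4 vs 1, 7 vs 4] → C does not strictly dominate A (column X: 3 ≤ 6)
  C vs B: [3 vs 1, 4 vs 3, 7 vs 7] → C does not strictly dominate B (column Z: 7 ≤ 7)
No single strategy strictly dominates all others → no strictly dominant strategy.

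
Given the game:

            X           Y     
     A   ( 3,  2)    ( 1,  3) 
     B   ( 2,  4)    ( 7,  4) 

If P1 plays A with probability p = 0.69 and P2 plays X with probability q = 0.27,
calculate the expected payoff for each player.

E[P1] = 2.8141, E[P2] = 3.1237

Work:
E[P1] = p·q·π₁(A,X) + p·(1-q)·π₁(A,Y) + (1-p)·q·π₁(B,X) + (1-p)·(1-q)·π₁(B,Y)
= 0.69·0.27·3 + 0.69·0.73·1 + 0.31·0.27·2 + 0.31·0.73·7
= 2.8141

E[P2] = 3.1237 (similar calculation)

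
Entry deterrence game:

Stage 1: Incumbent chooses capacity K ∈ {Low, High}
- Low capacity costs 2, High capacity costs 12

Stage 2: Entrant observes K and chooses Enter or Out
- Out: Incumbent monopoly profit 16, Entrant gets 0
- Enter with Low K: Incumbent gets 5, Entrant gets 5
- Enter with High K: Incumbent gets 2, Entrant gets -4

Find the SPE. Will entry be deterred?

SPE: (High, Enter|Low, Out|High); Entry deterred. Incumbent net profit = 4

Work:
After Low K: Entrant enters (5 > 0)
After High K: Entrant stays out (-4 < 0)
Incumbent: Low → 5−2=3, High → 16−12=4
Incumbent chooses High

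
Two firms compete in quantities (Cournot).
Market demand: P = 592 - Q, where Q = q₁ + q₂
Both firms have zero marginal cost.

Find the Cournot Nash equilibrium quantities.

q₁* = q₂* = 197.33; P* = 197.33

Work:
Profit: π_i = P·q_i = (a - q_i - q_j)·q_i
FOC: ∂π_i/∂q_i = a - 2q_i - q_j = 0
Reaction function: q_i = (592 - q_j)/2
Symmetry: q* = 592/3 = 197.33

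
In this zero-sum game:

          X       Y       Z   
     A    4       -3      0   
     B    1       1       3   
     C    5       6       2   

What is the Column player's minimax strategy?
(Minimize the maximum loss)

Column should play Z, value = 3

Work:
Column player minimizes Row's maximum payoff:
Column X: max payoff to Row = 5
Column Y: max payoff to Row = 6
Column Z: max payoff to Row = 3
Minimum is 3, achieved by column Z.
Minimax strategy: Z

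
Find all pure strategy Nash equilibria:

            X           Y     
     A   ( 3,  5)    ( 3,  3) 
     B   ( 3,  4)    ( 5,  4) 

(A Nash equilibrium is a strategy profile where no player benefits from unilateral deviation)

Nash equilibrium: (A, X), (B, X), (B, Y)

Work:
Best responses:
  P1 vs X: payoffs [3, 3] → best response A/B (payoff 3)
  P1 vs Y: payoffs [3, 5] → best response B (payoff 5)
  P2 vs A: payoffs [5, 3] → best response X (payoff 5)
  P2 vs B: payoffs [4, 4] → best response X/Y (payoff 4)
Mutual best responses: (A,X), (B,X), (B,Y) → Nash equilibria.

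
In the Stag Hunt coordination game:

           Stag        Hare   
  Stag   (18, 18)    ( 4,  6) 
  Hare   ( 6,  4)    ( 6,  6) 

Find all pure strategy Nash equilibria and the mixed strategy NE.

Pure NE: (Stag, Stag) and (Hare, Hare); Mixed NE: p = 0.1429, q = 0.1429

Work:
Check pure NE:
(Stag, Stag): (18, 18) - no unilateral deviation beneficial
(Hare, Hare): (6, 6) - no unilateral deviation beneficial
Mixed NE: P1 plays Stag with p = 0.1429, P2 plays Stag with q = 0.1429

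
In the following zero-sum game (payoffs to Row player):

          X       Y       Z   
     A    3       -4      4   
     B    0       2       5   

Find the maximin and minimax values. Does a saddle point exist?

Maximin = 0, Minimax = 2, Saddle: False

Work:
Row minimums: [-4, 0] → maximin = 0
Column maximums: [3, 2, 5] → minimax = 2
No saddle point (maximin ≠ minimax). Mixed strategy needed.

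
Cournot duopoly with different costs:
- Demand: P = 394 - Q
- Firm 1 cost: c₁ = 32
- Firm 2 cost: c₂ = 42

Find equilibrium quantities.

q₁* = 124.0, q₂* = 114.0

Work:
Reaction: q₁ = (394 - 32 - q₂)/2
Reaction: q₂ = (394 - 42 - q₁)/2
Solve simultaneously:
q₁* = (394 - 2×32 + 42)/3 = 124.0
q₂* = (394 - 2×42 + 32)/3 = 114.0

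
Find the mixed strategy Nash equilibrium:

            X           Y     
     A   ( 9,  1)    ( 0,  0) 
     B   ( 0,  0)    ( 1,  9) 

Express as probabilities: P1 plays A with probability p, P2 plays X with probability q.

p = 0.9, q = 0.1

Work:
Find probabilities that make opponent indifferent:
P2 chooses q to make P1 indifferent between A and B
P1 chooses p to make P2 indifferent between X and Y
Mixed NE: P1 plays (A: 0.9, B: 0.1), P2 plays (X: 0.1, Y: 0.9)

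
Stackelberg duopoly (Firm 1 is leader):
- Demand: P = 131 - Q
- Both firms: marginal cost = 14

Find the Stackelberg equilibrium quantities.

q₁* (leader) = 58.5, q₂* (follower) = 29.25

Work:
Follower's reaction: q₂ = (a - c - q₁)/2
Leader substitutes: π₁ = q₁·(a - q₁ - (a-c-q₁)/2 - c)
FOC: q₁* = (131 - 14)/2 = 58.50
Then: q₂* = (131 - 14 - 58.5)/2 = 29.25
Leader has first-mover advantage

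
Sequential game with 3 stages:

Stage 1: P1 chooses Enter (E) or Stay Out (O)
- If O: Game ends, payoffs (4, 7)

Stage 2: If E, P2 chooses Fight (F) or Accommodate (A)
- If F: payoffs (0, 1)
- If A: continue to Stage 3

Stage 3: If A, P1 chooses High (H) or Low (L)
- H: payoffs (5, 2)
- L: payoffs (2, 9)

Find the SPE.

SPE: (E, A, H); Outcome (5, 2)

Work:
Stage 3: P1 chooses H (5 vs 2)
Stage 2: P2: F->1, A->2 (anticipating H). Choose A
Stage 1: P1: O->4, E->5 (anticipating A, H). Choose E
SPE path: E -> A -> H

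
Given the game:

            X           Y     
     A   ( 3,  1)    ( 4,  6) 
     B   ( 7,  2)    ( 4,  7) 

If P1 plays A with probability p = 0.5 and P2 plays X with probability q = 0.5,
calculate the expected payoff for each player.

E[P1] = 4.5, E[P2] = 4.0

Work:
E[P1] = p·q·π₁(A,X) + p·(1-q)·π₁(A,Y) + (1-p)·q·π₁(B,X) + (1-p)·(1-q)·π₁(B,Y)
= 0.5·0.5·3 + 0.5·0.5·4 + 0.5·0.5·7 + 0.5·0.5·4
= 4.5

E[P2] = 4.0 (similar calculation)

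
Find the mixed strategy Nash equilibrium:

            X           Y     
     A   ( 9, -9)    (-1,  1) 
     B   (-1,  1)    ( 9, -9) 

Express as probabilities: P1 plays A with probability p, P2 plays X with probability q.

p = 0.5, q = 0.5

Work:
Find probabilities that make opponent indifferent:
P2 chooses q to make P1 indifferent between A and B
P1 chooses p to make P2 indifferent between X and Y
Mixed NE: P1 plays (A: 0.5, B: 0.5), P2 plays (X: 0.5, Y: 0.5)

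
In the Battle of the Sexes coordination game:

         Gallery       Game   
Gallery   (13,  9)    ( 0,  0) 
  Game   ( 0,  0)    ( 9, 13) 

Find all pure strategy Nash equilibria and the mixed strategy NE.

Pure NE: (Gallery, Gallery) and (Game, Game); Mixed NE: p = 0.5909, q = 0.4091

Work:
Check pure NE:
(Gallery, Gallery): (13, 9) - no unilateral deviation beneficial
(Game, Game): (9, 13) - no unilateral deviation beneficial
Mixed NE: P1 plays Gallery with p = 0.5909, P2 plays Gallery with q = 0.4091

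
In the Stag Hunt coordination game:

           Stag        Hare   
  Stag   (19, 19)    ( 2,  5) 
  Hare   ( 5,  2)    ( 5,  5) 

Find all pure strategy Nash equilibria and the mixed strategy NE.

Pure NE: (Stag, Stag) and (Hare, Hare); Mixed NE: p = 0.1765, q = 0.1765

Work:
Check pure NE:
(Stag, Stag): (19, 19) - no unilateral deviation beneficial
(Hare, Hare): (5, 5) - no unilateral deviation beneficial
Mixed NE: P1 plays Stag with p = 0.1765, P2 plays Stag with q = 0.1765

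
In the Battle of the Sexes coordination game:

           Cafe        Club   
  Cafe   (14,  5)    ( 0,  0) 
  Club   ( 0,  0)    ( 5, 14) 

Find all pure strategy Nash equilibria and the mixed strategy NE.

Pure NE: (Cafe, Cafe) and (Club, Club); Mixed NE: p = 0.7368, q = 0.2632

Work:
Check pure NE:
(Cafe, Cafe): (14, 5) - no unilateral deviation beneficial
(Club, Club): (5, 14) - no unilateral deviation beneficial
Mixed NE: P1 plays Cafe with p = 0.7368, P2 plays Cafe with q = 0.2632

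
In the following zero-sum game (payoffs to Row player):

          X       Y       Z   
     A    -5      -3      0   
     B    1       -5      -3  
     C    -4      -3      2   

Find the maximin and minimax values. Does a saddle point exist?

Maximin = -4, Minimax = -3, Saddle: False

Work:
Row minimums: [-5, -5, -4] → maximin = -4
Column maximums: [1, -3, 2] → minimax = -3
No saddle point (maximin ≠ minimax). Mixed strategy needed.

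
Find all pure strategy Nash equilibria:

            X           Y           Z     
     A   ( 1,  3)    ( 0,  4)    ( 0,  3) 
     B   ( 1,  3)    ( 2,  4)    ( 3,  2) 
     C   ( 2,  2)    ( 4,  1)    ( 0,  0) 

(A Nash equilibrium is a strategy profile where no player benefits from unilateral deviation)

Nash equilibrium: (C, X)

Work:
Best responses:
  P1 vs X: payoffs [1, 1, 2] → best response C (payoff 2)
  P1 vs Y: payoffs [0, 2, 4] → best response C (payoff 4)
  P1 vs Z: payoffs [0, 3, 0] → best response B (payoff 3)
  P2 vs A: payoffs [3, 4, 3] → best response Y (payoff 4)
  P2 vs B: payoffs [3, 4, 2] → best response Y (payoff 4)
  P2 vs C: payoffs [2, 1, 0] → best response X (payoff 2)
Mutual best responses: (C,X) → Nash equilibria.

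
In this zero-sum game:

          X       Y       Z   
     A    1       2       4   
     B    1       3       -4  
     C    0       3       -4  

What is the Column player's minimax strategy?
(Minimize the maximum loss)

Column should play X, value = 1

Work:
Column player minimizes Row's maximum payoff:
Column X: max payoff to Row = 1
Column Y: max payoff to Row = 3
Column Z: max payoff to Row = 4
Minimum is 1, achieved by column X.
Minimax strategy: X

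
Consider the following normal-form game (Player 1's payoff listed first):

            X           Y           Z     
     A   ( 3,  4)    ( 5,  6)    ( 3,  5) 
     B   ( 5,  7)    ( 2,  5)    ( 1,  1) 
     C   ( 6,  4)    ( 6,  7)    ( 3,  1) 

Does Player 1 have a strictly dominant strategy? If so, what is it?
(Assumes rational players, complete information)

No strictly dominant strategy exists for Player 1

Work:
A strategy strictly dominates another if it gives a strictly higher payoff against every opponent action. Compare each pair of P1's strategies column-by-column:
  A vs B: [3 vs 5, 5 vs 2, 3 vs 1] → A does not strictly dominate B (column X: 3 ≤ 5)
  A vs C: [3 vs 6, 5 vs 6, 3 vs 3] → A does not strictly dominate C (column X: 3 ≤ 6)
  B vs A: [5 vs 3, 2 vs 5, 1 vs 3] → B does not strictly dominate A (column Y: 2 ≤ 5)
  B vs C: [5 vs 6, 2 vs 6, 1 vs 3] → B does not strictly dominate C (column X: 5 ≤ 6)
  C vs A: [6 vs 3, 6 vs 5, 3 vs 3] → C does not strictly dominate A (column Z: 3 ≤ 3)
  C vs B: [6 vs 5, 6 vs 2, 3 vs 1] → C strictly dominates B
No single strategy strictly dominates all others → no strictly dominant strategy.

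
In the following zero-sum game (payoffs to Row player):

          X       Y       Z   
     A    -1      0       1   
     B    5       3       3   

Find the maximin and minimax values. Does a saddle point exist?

Maximin = 3, Minimax = 3, Saddle: True

Work:
Row minimums: [-1, 3] → maximin = 3
Column maximums: [5, 3, 3] → minimax = 3
Saddle point exists! Game value = 3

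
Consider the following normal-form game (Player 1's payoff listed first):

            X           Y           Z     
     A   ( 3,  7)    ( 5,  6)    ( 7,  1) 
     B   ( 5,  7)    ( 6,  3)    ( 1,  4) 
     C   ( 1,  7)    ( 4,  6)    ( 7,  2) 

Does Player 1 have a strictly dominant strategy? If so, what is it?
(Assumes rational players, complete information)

No strictly dominant strategy exists for Player 1

Work:
A strategy strictly dominates another if it gives a strictly higher payoff against every opponent action. Compare each pair of P1's strategies column-by-column:
  A vs B: [3 vs 5, 5 vs 6, 7 vs 1] → A does not strictly dominate B (column X: 3 ≤ 5)
  A vs C: [3 vs 1, 5 vs 4, 7 vs 7] → A does not strictly dominate C (column Z: 7 ≤ 7)
  B vs A: [5 vs 3, 6 vs 5, 1 vs 7] → B does not strictly dominate A (column Z: 1 ≤ 7)
  B vs C: [5 vs 1, 6 vs 4, 1 vs 7] → B does not strictly dominate C (column Z: 1 ≤ 7)
  C vs A: [1 vs 3, 4 vs 5, 7 vs 7] → C does not strictly dominate A (column X: 1 ≤ 3)
  C vs B: [1 vs 5, 4 vs 6, 7 vs 1] → C does not strictly dominate B (column X: 1 ≤ 5)
No single strategy strictly dominates all others → no strictly dominant strategy.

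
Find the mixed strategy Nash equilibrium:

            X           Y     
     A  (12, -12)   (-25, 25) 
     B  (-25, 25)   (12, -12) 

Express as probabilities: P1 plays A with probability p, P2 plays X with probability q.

p = 0.5, q = 0.5

Work:
Find probabilities that make opponent indifferent:
P2 chooses q to make P1 indifferent between A and B
P1 chooses p to make P2 indifferent between X and Y
Mixed NE: P1 plays (A: 0.5, B: 0.5), P2 plays (X: 0.5, Y: 0.5)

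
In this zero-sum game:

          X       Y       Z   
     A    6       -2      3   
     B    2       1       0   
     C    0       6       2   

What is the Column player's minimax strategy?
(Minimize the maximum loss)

Column should play Z, value = 3

Work:
Column player minimizes Row's maximum payoff:
Column X: max payoff to Row = 6
Column Y: max payoff to Row = 6
Column Z: max payoff to Row = 3
Minimum is 3, achieved by column Z.
Minimax strategy: Z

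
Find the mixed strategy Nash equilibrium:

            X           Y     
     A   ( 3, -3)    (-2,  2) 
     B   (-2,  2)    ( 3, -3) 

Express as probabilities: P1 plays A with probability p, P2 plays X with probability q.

p = 0.5, q = 0.5

Work:
Find probabilities that make opponent indifferent:
P2 chooses q to make P1 indifferent between A and B
P1 chooses p to make P2 indifferent between X and Y
Mixed NE: P1 plays (A: 0.5, B: 0.5), P2 plays (X: 0.5, Y: 0.5)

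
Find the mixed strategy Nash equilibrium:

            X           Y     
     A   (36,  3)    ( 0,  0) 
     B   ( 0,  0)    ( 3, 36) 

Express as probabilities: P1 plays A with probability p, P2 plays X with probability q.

p = 0.9231, q = 0.0769

Work:
Find probabilities that make opponent indifferent:
P2 chooses q to make P1 indifferent between A and B
P1 chooses p to make P2 indifferent between X and Y
Mixed NE: P1 plays (A: 0.9231, B: 0.0769), P2 plays (X: 0.0769, Y: 0.9231)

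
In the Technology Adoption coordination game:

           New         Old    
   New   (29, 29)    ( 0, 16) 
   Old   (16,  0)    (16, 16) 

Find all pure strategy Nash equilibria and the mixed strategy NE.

Pure NE: (New, New) and (Old, Old); Mixed NE: p = 0.5517, q = 0.5517

Work:
Check pure NE:
(New, New): (29, 29) - no unilateral deviation beneficial
(Old, Old): (16, 16) - no unilateral deviation beneficial
Mixed NE: P1 plays New with p = 0.5517, P2 plays New with q = 0.5517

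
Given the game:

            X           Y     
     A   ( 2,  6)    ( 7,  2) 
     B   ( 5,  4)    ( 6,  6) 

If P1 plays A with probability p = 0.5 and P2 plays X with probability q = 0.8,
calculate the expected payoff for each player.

E[P1] = 4.1, E[P2] = 4.8

Work:
E[P1] = p·q·π₁(A,X) + p·(1-q)·π₁(A,Y) + (1-p)·q·π₁(B,X) + (1-p)·(1-q)·π₁(B,Y)
= 0.5·0.8·2 + 0.5·0.2·7 + 0.5·0.8·5 + 0.5·0.2·6
= 4.1

E[P2] = 4.8 (similar calculation)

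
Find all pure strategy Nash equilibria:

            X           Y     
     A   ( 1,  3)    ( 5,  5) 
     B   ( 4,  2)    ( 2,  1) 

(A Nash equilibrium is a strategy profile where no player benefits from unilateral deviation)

Nash equilibrium: (A, Y), (B, X)

Work:
Best responses:
  P1 vs X: payoffs [1, 4] → best response B (payoff 4)
  P1 vs Y: payoffs [5, 2] → best response A (payoff 5)
  P2 vs A: payoffs [3, 5] → best response Y (payoff 5)
  P2 vs B: payoffs [2, 1] → best response X (payoff 2)
Mutual best responses: (A,Y), (B,X) → Nash equilibria.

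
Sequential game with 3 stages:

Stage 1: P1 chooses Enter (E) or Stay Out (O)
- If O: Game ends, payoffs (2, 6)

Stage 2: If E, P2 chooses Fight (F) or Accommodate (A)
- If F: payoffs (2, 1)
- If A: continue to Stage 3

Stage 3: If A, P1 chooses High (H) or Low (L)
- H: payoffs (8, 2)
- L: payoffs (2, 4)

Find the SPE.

SPE: (E, A, H); Outcome (8, 2)

Work:
Stage 3: P1 chooses H (8 vs 2)
Stage 2: P2: F->1, A->2 (anticipating H). Choose A
Stage 1: P1: O->2, E->8 (anticipating A, H). Choose E
SPE path: E -> A -> H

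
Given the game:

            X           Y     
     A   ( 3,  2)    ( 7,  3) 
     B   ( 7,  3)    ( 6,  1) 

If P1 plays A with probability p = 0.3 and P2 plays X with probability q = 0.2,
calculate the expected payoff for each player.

E[P1] = 6.2, E[P2] = 1.82

Work:
E[P1] = p·q·π₁(A,X) + p·(1-q)·π₁(A,Y) + (1-p)·q·π₁(B,X) + (1-p)·(1-q)·π₁(B,Y)
= 0.3·0.2·3 + 0.3·0.8·7 + 0.7·0.2·7 + 0.7·0.8·6
= 6.2

E[P2] = 1.82 (similar calculation)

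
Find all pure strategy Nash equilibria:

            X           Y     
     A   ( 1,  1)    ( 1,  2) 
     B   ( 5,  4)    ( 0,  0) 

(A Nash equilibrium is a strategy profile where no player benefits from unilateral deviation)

Nash equilibrium: (A, Y), (B, X)

Work:
Best responses:
  P1 vs X: payoffs [1, 5] → best response B (payoff 5)
  P1 vs Y: payoffs [1, 0] → best response A (payoff 1)
  P2 vs A: payoffs [1, 2] → best response Y (payoff 2)
  P2 vs B: payoffs [4, 0] → best response X (payoff 4)
Mutual best responses: (A,Y), (B,X) → Nash equilibria.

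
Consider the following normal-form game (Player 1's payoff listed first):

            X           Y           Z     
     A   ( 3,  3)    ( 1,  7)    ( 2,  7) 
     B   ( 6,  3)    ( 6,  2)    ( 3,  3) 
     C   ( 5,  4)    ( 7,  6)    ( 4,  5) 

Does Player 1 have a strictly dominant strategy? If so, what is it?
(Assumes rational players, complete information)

No strictly dominant strategy exists for Player 1

Work:
A strategy strictly dominates another if it gives a strictly higher payoff against every opponent action. Compare each pair of P1's strategies column-by-column:
  A vs B: [3 vs 6, 1 vs 6, 2 vs 3] → A does not strictly dominate B (column X: 3 ≤ 6)
  A vs C: [3 vs 5, 1 vs 7, 2 vs 4] → A does not strictly dominate C (column X: 3 ≤ 5)
  B vs A: [6 vs 3, 6 vs 1, 3 vs 2] → B strictly dominates A
  B vs C: [6 vs 5, 6 vs 7, 3 vs 4] → B does not strictly dominate C (column Y: 6 ≤ 7)
  C vs A: [5 vs 3, 7 vs 1, 4 vs 2] → C strictly dominates A
  C vs B: [5 vs 6, 7 vs 6, 4 vs 3] → C does not strictly dominate B (column X: 5 ≤ 6)
No single strategy strictly dominates all others → no strictly dominant strategy.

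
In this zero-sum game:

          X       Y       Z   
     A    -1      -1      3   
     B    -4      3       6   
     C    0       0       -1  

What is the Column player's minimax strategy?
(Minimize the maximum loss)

Column should play X, value = 0

Work:
Column player minimizes Row's maximum payoff:
Column X: max payoff to Row = 0
Column Y: max payoff to Row = 3
Column Z: max payoff to Row = 6
Minimum is 0, achieved by column X.
Minimax strategy: X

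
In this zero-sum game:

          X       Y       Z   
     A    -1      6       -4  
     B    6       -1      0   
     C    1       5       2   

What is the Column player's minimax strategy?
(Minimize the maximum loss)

Column should play Z, value = 2

Work:
Column player minimizes Row's maximum payoff:
Column X: max payoff to Row = 6
Column Y: max payoff to Row = 6
Column Z: max payoff to Row = 2
Minimum is 2, achieved by column Z.
Minimax strategy: Z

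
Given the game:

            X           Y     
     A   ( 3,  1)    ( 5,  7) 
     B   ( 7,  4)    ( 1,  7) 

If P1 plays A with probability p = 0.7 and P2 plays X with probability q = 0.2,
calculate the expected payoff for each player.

E[P1] = 3.88, E[P2] = 5.98

Work:
E[P1] = p·q·π₁(A,X) + p·(1-q)·π₁(A,Y) + (1-p)·q·π₁(B,X) + (1-p)·(1-q)·π₁(B,Y)
= 0.7·0.2·3 + 0.7·0.8·5 + 0.3·0.2·7 + 0.3·0.8·1
= 3.88

E[P2] = 5.98 (similar calculation)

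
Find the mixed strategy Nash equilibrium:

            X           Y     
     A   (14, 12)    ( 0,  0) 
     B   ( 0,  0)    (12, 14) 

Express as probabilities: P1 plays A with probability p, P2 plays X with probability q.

p = 0.5385, q = 0.4615

Work:
Find probabilities that make opponent indifferent:
P2 chooses q to make P1 indifferent between A and B
P1 chooses p to make P2 indifferent between X and Y
Mixed NE: P1 plays (A: 0.5385, B: 0.4615), P2 plays (X: 0.4615, Y: 0.5385)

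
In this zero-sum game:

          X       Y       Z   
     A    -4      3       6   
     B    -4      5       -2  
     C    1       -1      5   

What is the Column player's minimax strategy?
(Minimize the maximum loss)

Column should play X, value = 1

Work:
Column player minimizes Row's maximum payoff:
Column X: max payoff to Row = 1
Column Y: max payoff to Row = 5
Column Z: max payoff to Row = 6
Minimum is 1, achieved by column X.
Minimax strategy: X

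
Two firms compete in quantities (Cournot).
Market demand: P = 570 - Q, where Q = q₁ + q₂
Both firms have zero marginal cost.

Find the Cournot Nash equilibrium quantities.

q₁* = q₂* = 190.0; P* = 190.0

Work:
Profit: π_i = P·q_i = (a - q_i - q_j)·q_i
FOC: ∂π_i/∂q_i = a - 2q_i - q_j = 0
Reaction function: q_i = (570 - q_j)/2
Symmetry: q* = 570/3 = 190.0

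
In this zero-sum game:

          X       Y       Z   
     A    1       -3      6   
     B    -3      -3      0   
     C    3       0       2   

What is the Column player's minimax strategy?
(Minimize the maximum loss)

Column should play Y, value = 0

Work:
Column player minimizes Row's maximum payoff:
Column X: max payoff to Row = 3
Column Y: max payoff to Row = 0
Column Z: max payoff to Row = 6
Minimum is 0, achieved by column Y.
Minimax strategy: Y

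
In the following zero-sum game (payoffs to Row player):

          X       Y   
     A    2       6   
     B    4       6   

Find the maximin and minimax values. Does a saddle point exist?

Maximin = 4, Minimax = 4, Saddle: True

Work:
Row minimums: [2, 4] → maximin = 4
Column maximums: [4, 6] → minimax = 4
Saddle point exists! Game value = 4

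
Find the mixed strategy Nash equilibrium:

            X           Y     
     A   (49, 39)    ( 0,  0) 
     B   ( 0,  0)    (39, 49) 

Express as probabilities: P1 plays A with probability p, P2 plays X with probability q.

p = 0.5568, q = 0.4432

Work:
Find probabilities that make opponent indifferent:
P2 chooses q to make P1 indifferent between A and B
P1 chooses p to make P2 indifferent between X and Y
Mixed NE: P1 plays (A: 0.5568, B: 0.4432), P2 plays (X: 0.4432, Y: 0.5568)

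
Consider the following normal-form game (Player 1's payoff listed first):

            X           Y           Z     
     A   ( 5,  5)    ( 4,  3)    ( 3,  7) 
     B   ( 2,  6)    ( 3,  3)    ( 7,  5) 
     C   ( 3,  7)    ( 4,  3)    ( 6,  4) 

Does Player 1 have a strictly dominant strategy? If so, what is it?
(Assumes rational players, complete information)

No strictly dominant strategy exists for Player 1

Work:
A strategy strictly dominates another if it gives a strictly higher payoff against every opponent action. Compare each pair of P1's strategies column-by-column:
  A vs B: [5 vs 2, 4 vs 3, 3 vs 7] → A does not strictly dominate B (column Z: 3 ≤ 7)
  A vs C: [5 vs 3, 4 vs 4, 3 vs 6] → A does not strictly dominate C (column Y: 4 ≤ 4)
  B vs A: [2 vs 5, 3 vs 4, 7 vs 3] → B does not strictly dominate A (column X: 2 ≤ 5)
  B vs C: [2 vs 3, 3 vs 4, 7 vs 6] → B does not strictly dominate C (column X: 2 ≤ 3)
  C vs A: [3 vs 5, 4 vs 4, 6 vs 3] → C does not strictly dominate A (column X: 3 ≤ 5)
  C vs B: [3 vs 2, 4 vs 3, 6 vs 7] → C does not strictly dominate B (column Z: 6 ≤ 7)
No single strategy strictly dominates all others → no strictly dominant strategy.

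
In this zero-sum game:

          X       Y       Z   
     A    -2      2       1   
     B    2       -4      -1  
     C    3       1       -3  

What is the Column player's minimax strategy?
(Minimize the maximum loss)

Column should play Z, value = 1

Work:
Column player minimizes Row's maximum payoff:
Column X: max payoff to Row = 3
Column Y: max payoff to Row = 2
Column Z: max payoff to Row = 1
Minimum is 1, achieved by column Z.
Minimax strategy: Z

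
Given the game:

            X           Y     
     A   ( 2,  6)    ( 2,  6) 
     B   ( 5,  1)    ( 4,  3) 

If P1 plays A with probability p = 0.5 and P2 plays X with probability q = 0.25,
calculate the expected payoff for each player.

E[P1] = 3.125, E[P2] = 4.25

Work:
E[P1] = p·q·π₁(A,X) + p·(1-q)·π₁(A,Y) + (1-p)·q·π₁(B,X) + (1-p)·(1-q)·π₁(B,Y)
= 0.5·0.25·2 + 0.5·0.75·2 + 0.5·0.25·5 + 0.5·0.75·4
= 3.125

E[P2] = 4.25 (similar calculation)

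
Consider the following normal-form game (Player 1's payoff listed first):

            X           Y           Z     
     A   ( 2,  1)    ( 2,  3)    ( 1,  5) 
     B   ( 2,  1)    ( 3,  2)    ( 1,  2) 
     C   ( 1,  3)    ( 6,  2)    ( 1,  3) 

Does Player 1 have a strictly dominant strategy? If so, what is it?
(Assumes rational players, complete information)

No strictly dominant strategy exists for Player 1

Work:
A strategy strictly dominates another if it gives a strictly higher payoff against every opponent action. Compare each pair of P1's strategies column-by-column:
  A vs B: [2 vs 2, 2 vs 3, 1 vs 1] → A does not strictly dominate B (column X: 2 ≤ 2)
  A vs C: [2 vs 1, 2 vs 6, 1 vs 1] → A does not strictly dominate C (column Y: 2 ≤ 6)
  B vs A: [2 vs 2, 3 vs 2, 1 vs 1] → B does not strictly dominate A (column X: 2 ≤ 2)
  B vs C: [2 vs 1, 3 vs 6, 1 vs 1] → B does not strictly dominate C (column Y: 3 ≤ 6)
  C vs A: [1 vs 2, 6 vs 2, 1 vs 1] → C does not strictly dominate A (column X: 1 ≤ 2)
  C vs B: [1 vs 2, 6 vs 3, 1 vs 1] → C does not strictly dominate B (column X: 1 ≤ 2)
No single strategy strictly dominates all others → no strictly dominant strategy.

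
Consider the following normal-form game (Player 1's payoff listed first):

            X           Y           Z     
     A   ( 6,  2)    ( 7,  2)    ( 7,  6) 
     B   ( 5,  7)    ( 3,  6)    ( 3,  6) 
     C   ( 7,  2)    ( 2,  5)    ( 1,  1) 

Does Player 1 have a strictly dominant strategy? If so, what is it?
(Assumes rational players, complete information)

No strictly dominant strategy exists for Player 1

Work:
A strategy strictly dominates another if it gives a strictly higher payoff against every opponent action. Compare each pair of P1's strategies column-by-column:
  A vs B: [6 vs 5, 7 vs 3, 7 vs 3] → A strictly dominates B
  A vs C: [6 vs 7, 7 vs 2, 7 vs 1] → A does not strictly dominate C (column X: 6 ≤ 7)
  B vs A: [5 vs 6, 3 vs 7, 3 vs 7] → B does not strictly dominate A (column X: 5 ≤ 6)
  B vs C: [5 vs 7, 3 vs 2, 3 vs 1] → B does not strictly dominate C (column X: 5 ≤ 7)
  C vs A: [7 vs 6, 2 vs 7, 1 vs 7] → C does not strictly dominate A (column Y: 2 ≤ 7)
  C vs B: [7 vs 5, 2 vs 3, 1 vs 3] → C does not strictly dominate B (column Y: 2 ≤ 3)
No single strategy strictly dominates all others → no strictly dominant strategy.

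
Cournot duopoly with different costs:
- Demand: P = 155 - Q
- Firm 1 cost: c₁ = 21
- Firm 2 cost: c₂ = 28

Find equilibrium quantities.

q₁* = 47.0, q₂* = 40.0

Work:
Reaction: q₁ = (155 - 21 - q₂)/2
Reaction: q₂ = (155 - 28 - q₁)/2
Solve simultaneously:
q₁* = (155 - 2×21 + 28)/3 = 47.0
q₂* = (155 - 2×28 + 21)/3 = 40.0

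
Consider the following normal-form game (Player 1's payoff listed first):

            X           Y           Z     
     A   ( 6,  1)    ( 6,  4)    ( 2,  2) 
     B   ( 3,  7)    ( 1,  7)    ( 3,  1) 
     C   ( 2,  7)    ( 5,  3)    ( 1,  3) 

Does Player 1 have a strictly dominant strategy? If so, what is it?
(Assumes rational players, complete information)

No strictly dominant strategy exists for Player 1

Work:
A strategy strictly dominates another if it gives a strictly higher payoff against every opponent action. Compare each pair of P1's strategies column-by-column:
  A vs B: [6 vs 3, 6 vs 1, 2 vs 3] → A does not strictly dominate B (column Z: 2 ≤ 3)
  A vs C: [6 vs 2, 6 vs 5, 2 vs 1] → A strictly dominates C
  B vs A: [3 vs 6, 1 vs 6, 3 vs 2] → B does not strictly dominate A (column X: 3 ≤ 6)
  B vs C: [3 vs 2, 1 vs 5, 3 vs 1] → B does not strictly dominate C (column Y: 1 ≤ 5)
  C vs A: [2 vs 6, 5 vs 6, 1 vs 2] → C does not strictly dominate A (column X: 2 ≤ 6)
  C vs B: [2 vs 3, 5 vs 1, 1 vs 3] → C does not strictly dominate B (column X: 2 ≤ 3)
No single strategy strictly dominates all others → no strictly dominant strategy.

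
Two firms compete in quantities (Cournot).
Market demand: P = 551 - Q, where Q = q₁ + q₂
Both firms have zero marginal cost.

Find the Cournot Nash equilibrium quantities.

q₁* = q₂* = 183.67; P* = 183.67

Work:
Profit: π_i = P·q_i = (a - q_i - q_j)·q_i
FOC: ∂π_i/∂q_i = a - 2q_i - q_j = 0
Reaction function: q_i = (551 - q_j)/2
Symmetry: q* = 551/3 = 183.67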